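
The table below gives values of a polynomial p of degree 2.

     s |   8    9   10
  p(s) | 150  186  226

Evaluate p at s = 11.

270

Write p(s) = as^2 + bs + c. Substituting each data point gives a linear system:
  64a + 8b + c = 150
  81a + 9b + c = 186
  100a + 10b + c = 226
Solving the system yields a = 2, b = 2, c = 6.
So p(s) = 2s^2 + 2s + 6.
Then p(11) = 270.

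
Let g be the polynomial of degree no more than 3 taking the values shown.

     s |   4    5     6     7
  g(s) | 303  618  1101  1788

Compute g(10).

Using the Lagrange interpolation formula with nodes 4, 5, 6, 7:
  L_0(s) = (s - 5)(s - 6)(s - 7) / -6
  L_1(s) = (s - 4)(s - 6)(s - 7) / 2
  L_2(s) = (s - 4)(s - 5)(s - 7) / -2
  L_3(s) = (s - 4)(s - 5)(s - 6) / 6
Then g(s) = 303·L_0(s) + 618·L_1(s) + 1101·L_2(s) + 1788·L_3(s).
Expanding and collecting terms gives g(s) = 6s^3 - 6s^2 + 3s + 3.
Evaluating at s = 10: g(10) = 5433.

5433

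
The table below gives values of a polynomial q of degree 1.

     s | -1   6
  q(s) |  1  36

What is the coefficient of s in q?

Write q(s) = as + b. Substituting each data point gives a linear system:
  -a + b = 1
  6a + b = 36
Solving the system yields a = 5, b = 6.
So q(s) = 5s + 6.
The leading coefficient is 5.

5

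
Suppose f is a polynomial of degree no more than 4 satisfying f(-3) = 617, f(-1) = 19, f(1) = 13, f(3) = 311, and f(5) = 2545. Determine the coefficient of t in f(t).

3

Write f(t) = at^4 + bt^3 + ct^2 + dt + e. Substituting each data point gives a linear system:
  81a - 27b + 9c - 3d + e = 617
  a - b + c - d + e = 19
  a + b + c + d + e = 13
  81a + 27b + 9c + 3d + e = 311
  625a + 125b + 25c + 5d + e = 2545
Solving the system yields a = 5, b = -6, c = 6, d = 3, e = 5.
So f(t) = 5t^4 - 6t^3 + 6t^2 + 3t + 5.
The coefficient of t is 3.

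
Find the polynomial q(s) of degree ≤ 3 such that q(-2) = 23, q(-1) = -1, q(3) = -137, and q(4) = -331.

Write q(s) = as^3 + bs^2 + cs + d. Substituting each data point gives a linear system:
  -8a + 4b - 2c + d = 23
  -a + b - c + d = -1
  27a + 9b + 3c + d = -137
  64a + 16b + 4c + d = -331
Solving the system yields a = -5, b = -2, c = 5, d = 1.
So q(s) = -5s³ - 2s² + 5s + 1.
Check: q(-2) = 23. ✓

q(s) = -5s^3 - 2s^2 + 5s + 1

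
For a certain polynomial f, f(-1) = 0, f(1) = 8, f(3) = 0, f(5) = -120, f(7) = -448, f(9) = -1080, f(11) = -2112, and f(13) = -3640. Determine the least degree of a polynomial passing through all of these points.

Forward differences of the values at n = -1, 1, 3, 5, 7, 9, 11, 13:
  f  : 0  8  0  -120  -448  -1080  -2112  -3640
  Δ  : 8  -8  -120  -328  -632  -1032  -1528
  Δ^2: -16  -112  -208  -304  -400  -496
  Δ^3: -96  -96  -96  -96  -96
  Δ^4: 0  0  0  0
  Δ^5: 0  0  0
  Δ^6: 0  0
  Δ^7: 0
The third differences are constant (-96) and nonzero, while all higher differences vanish, so the minimal degree is 3.

3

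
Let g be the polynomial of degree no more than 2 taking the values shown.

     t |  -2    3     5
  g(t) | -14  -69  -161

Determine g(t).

g(t) = -5t^2 - 6t - 6

Using the Lagrange interpolation formula with nodes -2, 3, 5:
  L_0(t) = (t - 3)(t - 5) / 35
  L_1(t) = (t + 2)(t - 5) / -10
  L_2(t) = (t + 2)(t - 3) / 14
Then g(t) = -14·L_0(t) - 69·L_1(t) - 161·L_2(t).
Expanding and collecting terms gives g(t) = -5t^2 - 6t - 6.
Check: g(5) = -161. ✓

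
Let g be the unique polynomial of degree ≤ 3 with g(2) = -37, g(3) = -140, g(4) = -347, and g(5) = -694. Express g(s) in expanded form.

g(s) = -6s^3 + 2s^2 + s + 1

Using the Lagrange interpolation formula with nodes 2, 3, 4, 5:
  L_0(s) = (s - 3)(s - 4)(s - 5) / -6
  L_1(s) = (s - 2)(s - 4)(s - 5) / 2
  L_2(s) = (s - 2)(s - 3)(s - 5) / -2
  L_3(s) = (s - 2)(s - 3)(s - 4) / 6
Then g(s) = -37·L_0(s) - 140·L_1(s) - 347·L_2(s) - 694·L_3(s).
Expanding and collecting terms gives g(s) = -6s^3 + 2s^2 + s + 1.
Check: g(4) = -347. ✓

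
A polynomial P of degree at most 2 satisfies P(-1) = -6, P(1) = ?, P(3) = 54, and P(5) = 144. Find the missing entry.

The 3 known points determine the degree-2 polynomial uniquely.
Write P(u) = au^2 + bu + c. Substituting each data point gives a linear system:
  a - b + c = -6
  9a + 3b + c = 54
  25a + 5b + c = 144
Solving the system yields a = 5, b = 5, c = -6.
So P(u) = 5u² + 5u - 6.
Then P(1) = 4.

4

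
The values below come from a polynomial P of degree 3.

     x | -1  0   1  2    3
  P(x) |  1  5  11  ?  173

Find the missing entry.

The 4 known points determine the degree-3 polynomial uniquely.
Write P(x) = ax^3 + bx^2 + cx + d. Substituting each data point gives a linear system:
  -a + b - c + d = 1
  d = 5
  a + b + c + d = 11
  27a + 9b + 3c + d = 173
Solving the system yields a = 6, b = 1, c = -1, d = 5.
So P(x) = 6x^3 + x^2 - x + 5.
Then P(2) = 55.

55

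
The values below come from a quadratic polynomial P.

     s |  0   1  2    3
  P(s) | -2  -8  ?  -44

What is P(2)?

On equispaced nodes a degree-2 polynomial has vanishing third forward difference, so
  - P(0) + 3·P(1) - 3·P(2) + P(3) = 0.
Substituting the known values and solving for P(2):
  -3·P(2) = 66
  P(2) = -22.

-22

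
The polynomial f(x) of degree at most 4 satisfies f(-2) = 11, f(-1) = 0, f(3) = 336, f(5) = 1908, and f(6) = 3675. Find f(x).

f(x) = 2x^4 + 4x^3 + 5x^2 + 6x + 3

Write f(x) = ax^4 + bx^3 + cx^2 + dx + e. Substituting each data point gives a linear system:
  16a - 8b + 4c - 2d + e = 11
  a - b + c - d + e = 0
  81a + 27b + 9c + 3d + e = 336
  625a + 125b + 25c + 5d + e = 1908
  1296a + 216b + 36c + 6d + e = 3675
Solving the system yields a = 2, b = 4, c = 5, d = 6, e = 3.
So f(x) = 2x⁴ + 4x³ + 5x² + 6x + 3.
Check: f(3) = 336. ✓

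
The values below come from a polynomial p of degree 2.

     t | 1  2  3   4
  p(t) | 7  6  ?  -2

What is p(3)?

3

On equispaced nodes a degree-2 polynomial has vanishing third forward difference, so
  - p(1) + 3·p(2) - 3·p(3) + p(4) = 0.
Substituting the known values and solving for p(3):
  -3·p(3) = -9
  p(3) = 3.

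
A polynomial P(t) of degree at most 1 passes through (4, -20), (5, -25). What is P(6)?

-30

Using the Lagrange interpolation formula with nodes 4, 5:
  L_0(t) = (t - 5) / -1
  L_1(t) = (t - 4) / 1
Then P(t) = -20·L_0(t) - 25·L_1(t).
Expanding and collecting terms gives P(t) = -5t.
Evaluating at t = 6: P(6) = -30.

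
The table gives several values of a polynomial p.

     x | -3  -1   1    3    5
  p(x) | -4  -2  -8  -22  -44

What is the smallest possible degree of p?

Forward differences of the values at x = -3, -1, 1, 3, 5:
  p  : -4  -2  -8  -22  -44
  Δ  : 2  -6  -14  -22
  Δ^2: -8  -8  -8
  Δ^3: 0  0
  Δ^4: 0
The second differences are constant (-8) and nonzero, while all higher differences vanish, so the minimal degree is 2.

2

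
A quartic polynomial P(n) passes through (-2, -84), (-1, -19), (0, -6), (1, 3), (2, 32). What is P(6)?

Using the Lagrange interpolation formula with nodes -2, -1, 0, 1, 2:
  L_0(n) = (n + 1)n(n - 1)(n - 2) / 24
  L_1(n) = (n + 2)n(n - 1)(n - 2) / -6
  L_2(n) = (n + 2)(n + 1)(n - 1)(n - 2) / 4
  L_3(n) = (n + 2)(n + 1)n(n - 2) / -6
  L_4(n) = (n + 2)(n + 1)n(n - 1) / 24
Then P(n) = -84·L_0(n) - 19·L_1(n) - 6·L_2(n) + 3·L_3(n) + 32·L_4(n).
Expanding and collecting terms gives P(n) = -n^4 + 6n^3 - n^2 + 5n - 6.
Evaluating at n = 6: P(6) = -12.

-12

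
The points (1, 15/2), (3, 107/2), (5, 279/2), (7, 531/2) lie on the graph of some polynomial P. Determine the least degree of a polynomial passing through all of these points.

Forward differences of the values at n = 1, 3, 5, 7:
  P  : 15/2  107/2  279/2  531/2
  Δ  : 46  86  126
  Δ^2: 40  40
  Δ^3: 0
The second differences are constant (40) and nonzero, while all higher differences vanish, so the minimal degree is 2.

2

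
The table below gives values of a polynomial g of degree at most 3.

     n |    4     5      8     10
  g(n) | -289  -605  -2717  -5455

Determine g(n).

Write g(n) = an^3 + bn^2 + cn + d. Substituting each data point gives a linear system:
  64a + 16b + 4c + d = -289
  125a + 25b + 5c + d = -605
  512a + 64b + 8c + d = -2717
  1000a + 100b + 10c + d = -5455
Solving the system yields a = -6, b = 5, c = 5, d = -5.
So g(n) = -6n³ + 5n² + 5n - 5.
Check: g(5) = -605. ✓

g(n) = -6n^3 + 5n^2 + 5n - 5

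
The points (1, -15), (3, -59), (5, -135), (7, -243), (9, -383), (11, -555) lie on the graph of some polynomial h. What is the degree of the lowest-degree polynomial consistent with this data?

Forward differences of the values at u = 1, 3, 5, 7, 9, 11:
  h  : -15  -59  -135  -243  -383  -555
  Δ  : -44  -76  -108  -140  -172
  Δ^2: -32  -32  -32  -32
  Δ^3: 0  0  0
  Δ^4: 0  0
  Δ^5: 0
The second differences are constant (-32) and nonzero, while all higher differences vanish, so the minimal degree is 2.

2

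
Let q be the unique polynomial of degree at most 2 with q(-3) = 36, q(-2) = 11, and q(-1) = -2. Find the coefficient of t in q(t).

Write q(t) = at^2 + bt + c. Substituting each data point gives a linear system:
  9a - 3b + c = 36
  4a - 2b + c = 11
  a - b + c = -2
Solving the system yields a = 6, b = 5, c = -3.
So q(t) = 6t^2 + 5t - 3.
The coefficient of t is 5.

5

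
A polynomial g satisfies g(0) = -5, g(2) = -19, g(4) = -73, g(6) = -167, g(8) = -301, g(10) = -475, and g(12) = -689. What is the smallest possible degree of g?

Forward differences of the values at s = 0, 2, 4, 6, 8, 10, 12:
  g  : -5  -19  -73  -167  -301  -475  -689
  Δ  : -14  -54  -94  -134  -174  -214
  Δ^2: -40  -40  -40  -40  -40
  Δ^3: 0  0  0  0
  Δ^4: 0  0  0
  Δ^5: 0  0
  Δ^6: 0
The second differences are constant (-40) and nonzero, while all higher differences vanish, so the minimal degree is 2.

2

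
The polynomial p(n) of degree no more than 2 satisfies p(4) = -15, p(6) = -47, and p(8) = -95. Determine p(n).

Using the Lagrange interpolation formula with nodes 4, 6, 8:
  L_0(n) = (n - 6)(n - 8) / 8
  L_1(n) = (n - 4)(n - 8) / -4
  L_2(n) = (n - 4)(n - 6) / 8
Then p(n) = -15·L_0(n) - 47·L_1(n) - 95·L_2(n).
Expanding and collecting terms gives p(n) = -2n^2 + 4n + 1.
Check: p(4) = -15. ✓

p(n) = -2n^2 + 4n + 1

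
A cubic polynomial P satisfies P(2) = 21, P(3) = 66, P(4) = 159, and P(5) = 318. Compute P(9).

Using the Lagrange interpolation formula with nodes 2, 3, 4, 5:
  L_0(t) = (t - 3)(t - 4)(t - 5) / -6
  L_1(t) = (t - 2)(t - 4)(t - 5) / 2
  L_2(t) = (t - 2)(t - 3)(t - 5) / -2
  L_3(t) = (t - 2)(t - 3)(t - 4) / 6
Then P(t) = 21·L_0(t) + 66·L_1(t) + 159·L_2(t) + 318·L_3(t).
Expanding and collecting terms gives P(t) = 3t^3 - 3t^2 + 3t + 3.
Evaluating at t = 9: P(9) = 1974.

1974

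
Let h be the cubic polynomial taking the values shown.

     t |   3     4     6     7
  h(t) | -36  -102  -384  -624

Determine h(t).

Using the Lagrange interpolation formula with nodes 3, 4, 6, 7:
  L_0(t) = (t - 4)(t - 6)(t - 7) / -12
  L_1(t) = (t - 3)(t - 6)(t - 7) / 6
  L_2(t) = (t - 3)(t - 4)(t - 7) / -6
  L_3(t) = (t - 3)(t - 4)(t - 6) / 12
Then h(t) = -36·L_0(t) - 102·L_1(t) - 384·L_2(t) - 624·L_3(t).
Expanding and collecting terms gives h(t) = -2t^3 + t^2 + t + 6.
Check: h(4) = -102. ✓

h(t) = -2t^3 + t^2 + t + 6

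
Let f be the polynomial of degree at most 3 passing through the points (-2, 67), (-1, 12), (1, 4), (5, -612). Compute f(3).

Using the Lagrange interpolation formula with nodes -2, -1, 1, 5:
  L_0(s) = (s + 1)(s - 1)(s - 5) / -21
  L_1(s) = (s + 2)(s - 1)(s - 5) / 12
  L_2(s) = (s + 2)(s + 1)(s - 5) / -24
  L_3(s) = (s + 2)(s + 1)(s - 1) / 168
Then f(s) = 67·L_0(s) + 12·L_1(s) + 4·L_2(s) - 612·L_3(s).
Expanding and collecting terms gives f(s) = -6s³ + 5s² + 2s + 3.
Evaluating at s = 3: f(3) = -108.

-108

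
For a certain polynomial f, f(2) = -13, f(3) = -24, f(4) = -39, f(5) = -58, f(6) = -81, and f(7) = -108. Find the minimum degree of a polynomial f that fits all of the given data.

2

Forward differences of the values at n = 2, 3, 4, 5, 6, 7:
  f  : -13  -24  -39  -58  -81  -108
  Δ  : -11  -15  -19  -23  -27
  Δ^2: -4  -4  -4  -4
  Δ^3: 0  0  0
  Δ^4: 0  0
  Δ^5: 0
The second differences are constant (-4) and nonzero, while all higher differences vanish, so the minimal degree is 2.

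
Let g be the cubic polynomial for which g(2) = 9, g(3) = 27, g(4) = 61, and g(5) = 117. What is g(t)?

g(t) = t^3 - t^2 + 4t - 3

Using the Lagrange interpolation formula with nodes 2, 3, 4, 5:
  L_0(t) = (t - 3)(t - 4)(t - 5) / -6
  L_1(t) = (t - 2)(t - 4)(t - 5) / 2
  L_2(t) = (t - 2)(t - 3)(t - 5) / -2
  L_3(t) = (t - 2)(t - 3)(t - 4) / 6
Then g(t) = 9·L_0(t) + 27·L_1(t) + 61·L_2(t) + 117·L_3(t).
Expanding and collecting terms gives g(t) = t^3 - t^2 + 4t - 3.
Check: g(2) = 9. ✓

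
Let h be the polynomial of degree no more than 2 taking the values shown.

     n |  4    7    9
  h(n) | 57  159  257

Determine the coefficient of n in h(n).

1

Write h(n) = an^2 + bn + c. Substituting each data point gives a linear system:
  16a + 4b + c = 57
  49a + 7b + c = 159
  81a + 9b + c = 257
Solving the system yields a = 3, b = 1, c = 5.
So h(n) = 3n^2 + n + 5.
The coefficient of n is 1.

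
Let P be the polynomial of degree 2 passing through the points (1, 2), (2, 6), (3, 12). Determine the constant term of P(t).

Write P(t) = at^2 + bt + c. Substituting each data point gives a linear system:
  a + b + c = 2
  4a + 2b + c = 6
  9a + 3b + c = 12
Solving the system yields a = 1, b = 1, c = 0.
So P(t) = t² + t.
The constant term is 0.

0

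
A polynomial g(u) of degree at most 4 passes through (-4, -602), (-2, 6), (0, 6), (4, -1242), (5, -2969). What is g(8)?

Using the Lagrange interpolation formula with nodes -4, -2, 0, 4, 5:
  L_0(u) = (u + 2)u(u - 4)(u - 5) / 576
  L_1(u) = (u + 4)u(u - 4)(u - 5) / -168
  L_2(u) = (u + 4)(u + 2)(u - 4)(u - 5) / 160
  L_3(u) = (u + 4)(u + 2)u(u - 5) / -192
  L_4(u) = (u + 4)(u + 2)u(u - 4) / 315
Then g(u) = -602·L_0(u) + 6·L_1(u) + 6·L_2(u) - 1242·L_3(u) - 2969·L_4(u).
Expanding and collecting terms gives g(u) = -4u^4 - 5u^3 + 6u^2 + 6.
Evaluating at u = 8: g(8) = -18554.

-18554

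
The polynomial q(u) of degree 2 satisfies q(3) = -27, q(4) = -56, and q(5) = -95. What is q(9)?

-351

Using the Lagrange interpolation formula with nodes 3, 4, 5:
  L_0(u) = (u - 4)(u - 5) / 2
  L_1(u) = (u - 3)(u - 5) / -1
  L_2(u) = (u - 3)(u - 4) / 2
Then q(u) = -27·L_0(u) - 56·L_1(u) - 95·L_2(u).
Expanding and collecting terms gives q(u) = -5u^2 + 6u.
Evaluating at u = 9: q(9) = -351.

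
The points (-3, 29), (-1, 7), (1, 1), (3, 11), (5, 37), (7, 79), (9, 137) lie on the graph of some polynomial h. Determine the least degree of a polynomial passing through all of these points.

2

Forward differences of the values at s = -3, -1, 1, 3, 5, 7, 9:
  h  : 29  7  1  11  37  79  137
  Δ  : -22  -6  10  26  42  58
  Δ^2: 16  16  16  16  16
  Δ^3: 0  0  0  0
  Δ^4: 0  0  0
  Δ^5: 0  0
  Δ^6: 0
The second differences are constant (16) and nonzero, while all higher differences vanish, so the minimal degree is 2.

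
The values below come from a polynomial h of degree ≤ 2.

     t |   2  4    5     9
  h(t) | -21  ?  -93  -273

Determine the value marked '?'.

The 3 known points determine the degree-2 polynomial uniquely.
Write h(t) = at^2 + bt + c. Substituting each data point gives a linear system:
  4a + 2b + c = -21
  25a + 5b + c = -93
  81a + 9b + c = -273
Solving the system yields a = -3, b = -3, c = -3.
So h(t) = -3t^2 - 3t - 3.
Then h(4) = -63.

-63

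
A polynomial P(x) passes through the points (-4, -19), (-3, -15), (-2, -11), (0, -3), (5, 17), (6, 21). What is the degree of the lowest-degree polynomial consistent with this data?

1

Divided differences on the nodes -4, -3, -2, 0, 5, 6:
  order 0: -19  -15  -11  -3  17  21
  order 1: 4  4  4  4  4
  order 2: 0  0  0  0
  order 3: 0  0  0
  order 4: 0  0
  order 5: 0
The order-1 divided differences are all 4 (nonzero) and every higher order vanishes, so the data lies on a polynomial of degree exactly 1.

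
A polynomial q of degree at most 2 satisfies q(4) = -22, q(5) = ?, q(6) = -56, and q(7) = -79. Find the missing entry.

The 3 known points determine the degree-2 polynomial uniquely.
Write q(t) = at^2 + bt + c. Substituting each data point gives a linear system:
  16a + 4b + c = -22
  36a + 6b + c = -56
  49a + 7b + c = -79
Solving the system yields a = -2, b = 3, c = -2.
So q(t) = -2t^2 + 3t - 2.
Then q(5) = -37.

-37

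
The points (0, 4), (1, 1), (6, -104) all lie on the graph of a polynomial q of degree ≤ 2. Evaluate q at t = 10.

-296

Using the Lagrange interpolation formula with nodes 0, 1, 6:
  L_0(t) = (t - 1)(t - 6) / 6
  L_1(t) = t(t - 6) / -5
  L_2(t) = t(t - 1) / 30
Then q(t) = 4·L_0(t) + 1·L_1(t) - 104·L_2(t).
Expanding and collecting terms gives q(t) = -3t^2 + 4.
Evaluating at t = 10: q(10) = -296.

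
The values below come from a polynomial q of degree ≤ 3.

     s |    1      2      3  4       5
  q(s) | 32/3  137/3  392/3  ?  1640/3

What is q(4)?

On equispaced nodes a degree-3 polynomial has vanishing fourth forward difference, so
  q(1) - 4·q(2) + 6·q(3) - 4·q(4) + q(5) = 0.
Substituting the known values and solving for q(4):
  -4·q(4) = -3476/3
  q(4) = 869/3.

869/3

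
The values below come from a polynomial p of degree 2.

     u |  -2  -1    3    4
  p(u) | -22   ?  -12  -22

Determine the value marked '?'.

The 3 known points determine the degree-2 polynomial uniquely.
Write p(u) = au^2 + bu + c. Substituting each data point gives a linear system:
  4a - 2b + c = -22
  9a + 3b + c = -12
  16a + 4b + c = -22
Solving the system yields a = -2, b = 4, c = -6.
So p(u) = -2u^2 + 4u - 6.
Then p(-1) = -12.

-12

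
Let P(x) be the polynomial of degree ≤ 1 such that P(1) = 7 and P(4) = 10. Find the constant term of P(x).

6

Write P(x) = ax + b. Substituting each data point gives a linear system:
  a + b = 7
  4a + b = 10
Solving the system yields a = 1, b = 6.
So P(x) = x + 6.
The constant term is 6.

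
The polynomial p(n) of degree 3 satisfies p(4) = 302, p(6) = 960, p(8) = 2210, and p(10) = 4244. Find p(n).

p(n) = 4n^3 + 2n^2 + 5n - 6

Write p(n) = an^3 + bn^2 + cn + d. Substituting each data point gives a linear system:
  64a + 16b + 4c + d = 302
  216a + 36b + 6c + d = 960
  512a + 64b + 8c + d = 2210
  1000a + 100b + 10c + d = 4244
Solving the system yields a = 4, b = 2, c = 5, d = -6.
So p(n) = 4n³ + 2n² + 5n - 6.
Check: p(4) = 302. ✓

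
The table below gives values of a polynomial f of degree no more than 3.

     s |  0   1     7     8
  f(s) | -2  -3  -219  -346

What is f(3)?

-11

Using the Lagrange interpolation formula with nodes 0, 1, 7, 8:
  L_0(s) = (s - 1)(s - 7)(s - 8) / -56
  L_1(s) = s(s - 7)(s - 8) / 42
  L_2(s) = s(s - 1)(s - 8) / -42
  L_3(s) = s(s - 1)(s - 7) / 56
Then f(s) = -2·L_0(s) - 3·L_1(s) - 219·L_2(s) - 346·L_3(s).
Expanding and collecting terms gives f(s) = -s^3 + 3s^2 - 3s - 2.
Evaluating at s = 3: f(3) = -11.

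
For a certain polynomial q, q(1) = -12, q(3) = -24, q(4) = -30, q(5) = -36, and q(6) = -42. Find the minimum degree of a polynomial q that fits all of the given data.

Divided differences on the nodes 1, 3, 4, 5, 6:
  order 0: -12  -24  -30  -36  -42
  order 1: -6  -6  -6  -6
  order 2: 0  0  0
  order 3: 0  0
  order 4: 0
The order-1 divided differences are all -6 (nonzero) and every higher order vanishes, so the data lies on a polynomial of degree exactly 1.

1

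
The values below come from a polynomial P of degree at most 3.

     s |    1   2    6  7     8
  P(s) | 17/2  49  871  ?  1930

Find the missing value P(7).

2663/2

The 4 known points determine the degree-3 polynomial uniquely.
Write P(s) = as^3 + bs^2 + cs + d. Substituting each data point gives a linear system:
  a + b + c + d = 17/2
  8a + 4b + 2c + d = 49
  216a + 36b + 6c + d = 871
  512a + 64b + 8c + d = 1930
Solving the system yields a = 3, b = 6, c = 3/2, d = -2.
So P(s) = 3s^3 + 6s^2 + (3/2)s - 2.
Then P(7) = 2663/2.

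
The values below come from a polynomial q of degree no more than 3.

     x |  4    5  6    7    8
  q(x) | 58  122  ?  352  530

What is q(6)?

On equispaced nodes a degree-3 polynomial has vanishing fourth forward difference, so
  q(4) - 4·q(5) + 6·q(6) - 4·q(7) + q(8) = 0.
Substituting the known values and solving for q(6):
  6·q(6) = 1308
  q(6) = 218.

218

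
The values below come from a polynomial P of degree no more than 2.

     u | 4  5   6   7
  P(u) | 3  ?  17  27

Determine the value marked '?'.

The 3 known points determine the degree-2 polynomial uniquely.
Write P(u) = au^2 + bu + c. Substituting each data point gives a linear system:
  16a + 4b + c = 3
  36a + 6b + c = 17
  49a + 7b + c = 27
Solving the system yields a = 1, b = -3, c = -1.
So P(u) = u² - 3u - 1.
Then P(5) = 9.

9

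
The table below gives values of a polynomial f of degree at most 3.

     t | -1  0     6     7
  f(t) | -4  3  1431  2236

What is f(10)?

Write f(t) = at^3 + bt^2 + ct + d. Substituting each data point gives a linear system:
  -a + b - c + d = -4
  d = 3
  216a + 36b + 6c + d = 1431
  343a + 49b + 7c + d = 2236
Solving the system yields a = 6, b = 3, c = 4, d = 3.
So f(t) = 6t^3 + 3t^2 + 4t + 3.
Then f(10) = 6343.

6343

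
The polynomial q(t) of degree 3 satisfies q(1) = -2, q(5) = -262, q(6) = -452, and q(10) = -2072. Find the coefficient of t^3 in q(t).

-2

Write q(t) = at^3 + bt^2 + ct + d. Substituting each data point gives a linear system:
  a + b + c + d = -2
  125a + 25b + 5c + d = -262
  216a + 36b + 6c + d = -452
  1000a + 100b + 10c + d = -2072
Solving the system yields a = -2, b = -1, c = 3, d = -2.
So q(t) = -2t³ - t² + 3t - 2.
The leading coefficient is -2.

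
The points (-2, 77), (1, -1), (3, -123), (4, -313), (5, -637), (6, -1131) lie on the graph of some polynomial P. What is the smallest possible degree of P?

3

Divided differences on the nodes -2, 1, 3, 4, 5, 6:
  order 0: 77  -1  -123  -313  -637  -1131
  order 1: -26  -61  -190  -324  -494
  order 2: -7  -43  -67  -85
  order 3: -6  -6  -6
  order 4: 0  0
  order 5: 0
The order-3 divided differences are all -6 (nonzero) and every higher order vanishes, so the data lies on a polynomial of degree exactly 3.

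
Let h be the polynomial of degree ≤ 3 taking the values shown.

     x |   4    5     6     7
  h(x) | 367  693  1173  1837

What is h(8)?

2715

Write h(x) = ax^3 + bx^2 + cx + d. Substituting each data point gives a linear system:
  64a + 16b + 4c + d = 367
  125a + 25b + 5c + d = 693
  216a + 36b + 6c + d = 1173
  343a + 49b + 7c + d = 1837
Solving the system yields a = 5, b = 2, c = 3, d = 3.
So h(x) = 5x^3 + 2x^2 + 3x + 3.
Then h(8) = 2715.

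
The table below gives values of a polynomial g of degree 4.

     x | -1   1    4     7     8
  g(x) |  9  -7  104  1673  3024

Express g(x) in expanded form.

Write g(x) = ax^4 + bx^3 + cx^2 + dx + e. Substituting each data point gives a linear system:
  a - b + c - d + e = 9
  a + b + c + d + e = -7
  256a + 64b + 16c + 4d + e = 104
  2401a + 343b + 49c + 7d + e = 1673
  4096a + 512b + 64c + 8d + e = 3024
Solving the system yields a = 1, b = -2, c = 0, d = -6, e = 0.
So g(x) = x^4 - 2x^3 - 6x.
Check: g(7) = 1673. ✓

g(x) = x^4 - 2x^3 - 6x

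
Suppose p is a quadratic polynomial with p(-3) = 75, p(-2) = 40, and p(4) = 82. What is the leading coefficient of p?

6

Write p(x) = ax^2 + bx + c. Substituting each data point gives a linear system:
  9a - 3b + c = 75
  4a - 2b + c = 40
  16a + 4b + c = 82
Solving the system yields a = 6, b = -5, c = 6.
So p(x) = 6x^2 - 5x + 6.
The leading coefficient is 6.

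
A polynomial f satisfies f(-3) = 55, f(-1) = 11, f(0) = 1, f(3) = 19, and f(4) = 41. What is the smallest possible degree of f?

2

Divided differences on the nodes -3, -1, 0, 3, 4:
  order 0: 55  11  1  19  41
  order 1: -22  -10  6  22
  order 2: 4  4  4
  order 3: 0  0
  order 4: 0
The order-2 divided differences are all 4 (nonzero) and every higher order vanishes, so the data lies on a polynomial of degree exactly 2.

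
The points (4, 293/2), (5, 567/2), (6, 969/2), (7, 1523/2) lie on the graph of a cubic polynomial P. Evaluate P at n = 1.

Write P(n) = an^3 + bn^2 + cn + d. Substituting each data point gives a linear system:
  64a + 16b + 4c + d = 293/2
  125a + 25b + 5c + d = 567/2
  216a + 36b + 6c + d = 969/2
  343a + 49b + 7c + d = 1523/2
Solving the system yields a = 2, b = 2, c = -3, d = -3/2.
So P(n) = 2n³ + 2n² - 3n - 3/2.
Then P(1) = -1/2.

-1/2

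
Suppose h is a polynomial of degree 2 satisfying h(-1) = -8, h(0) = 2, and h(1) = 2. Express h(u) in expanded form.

Write h(u) = au^2 + bu + c. Substituting each data point gives a linear system:
  a - b + c = -8
  c = 2
  a + b + c = 2
Solving the system yields a = -5, b = 5, c = 2.
So h(u) = -5u^2 + 5u + 2.
Check: h(1) = 2. ✓

h(u) = -5u^2 + 5u + 2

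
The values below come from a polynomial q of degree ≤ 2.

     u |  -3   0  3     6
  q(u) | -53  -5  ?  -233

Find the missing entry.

On equispaced nodes a degree-2 polynomial has vanishing third forward difference, so
  - q(-3) + 3·q(0) - 3·q(3) + q(6) = 0.
Substituting the known values and solving for q(3):
  -3·q(3) = 195
  q(3) = -65.

-65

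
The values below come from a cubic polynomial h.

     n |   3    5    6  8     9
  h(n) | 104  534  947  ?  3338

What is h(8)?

The 4 known points determine the degree-3 polynomial uniquely.
Write h(n) = an^3 + bn^2 + cn + d. Substituting each data point gives a linear system:
  27a + 9b + 3c + d = 104
  125a + 25b + 5c + d = 534
  216a + 36b + 6c + d = 947
  729a + 81b + 9c + d = 3338
Solving the system yields a = 5, b = -4, c = 2, d = -1.
So h(n) = 5n^3 - 4n^2 + 2n - 1.
Then h(8) = 2319.

2319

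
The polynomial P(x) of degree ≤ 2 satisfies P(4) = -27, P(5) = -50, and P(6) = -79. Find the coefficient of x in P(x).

Write P(x) = ax^2 + bx + c. Substituting each data point gives a linear system:
  16a + 4b + c = -27
  25a + 5b + c = -50
  36a + 6b + c = -79
Solving the system yields a = -3, b = 4, c = 5.
So P(x) = -3x² + 4x + 5.
The coefficient of x is 4.

4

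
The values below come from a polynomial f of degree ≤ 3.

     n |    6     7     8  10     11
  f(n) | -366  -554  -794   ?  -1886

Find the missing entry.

The 4 known points determine the degree-3 polynomial uniquely.
Write f(n) = an^3 + bn^2 + cn + d. Substituting each data point gives a linear system:
  216a + 36b + 6c + d = -366
  343a + 49b + 7c + d = -554
  512a + 64b + 8c + d = -794
  1331a + 121b + 11c + d = -1886
Solving the system yields a = -1, b = -5, c = 4, d = 6.
So f(n) = -n^3 - 5n^2 + 4n + 6.
Then f(10) = -1454.

-1454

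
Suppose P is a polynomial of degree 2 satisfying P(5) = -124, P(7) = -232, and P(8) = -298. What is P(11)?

Using the Lagrange interpolation formula with nodes 5, 7, 8:
  L_0(s) = (s - 7)(s - 8) / 6
  L_1(s) = (s - 5)(s - 8) / -2
  L_2(s) = (s - 5)(s - 7) / 3
Then P(s) = -124·L_0(s) - 232·L_1(s) - 298·L_2(s).
Expanding and collecting terms gives P(s) = -4s² - 6s + 6.
Evaluating at s = 11: P(11) = -544.

-544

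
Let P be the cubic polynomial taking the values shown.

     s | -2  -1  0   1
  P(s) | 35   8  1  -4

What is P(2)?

Forward differences of the values at s = -2, -1, 0, 1:
  P  : 35  8  1  -4
  Δ  : -27  -7  -5
  Δ^2: 20  2
  Δ^3: -18
The third differences are constant, confirming degree 3.
Interpolating (Newton forward form) and evaluating at s = 2 gives P(2) = -25.

-25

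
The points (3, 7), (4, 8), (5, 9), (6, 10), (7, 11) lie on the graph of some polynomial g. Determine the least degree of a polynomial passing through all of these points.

Forward differences of the values at n = 3, 4, 5, 6, 7:
  g  : 7  8  9  10  11
  Δ  : 1  1  1  1
  Δ^2: 0  0  0
  Δ^3: 0  0
  Δ^4: 0
The first differences are constant (1) and nonzero, while all higher differences vanish, so the minimal degree is 1.

1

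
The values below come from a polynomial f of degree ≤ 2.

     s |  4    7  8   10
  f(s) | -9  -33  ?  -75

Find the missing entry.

The 3 known points determine the degree-2 polynomial uniquely.
Write f(s) = as^2 + bs + c. Substituting each data point gives a linear system:
  16a + 4b + c = -9
  49a + 7b + c = -33
  100a + 10b + c = -75
Solving the system yields a = -1, b = 3, c = -5.
So f(s) = -s^2 + 3s - 5.
Then f(8) = -45.

-45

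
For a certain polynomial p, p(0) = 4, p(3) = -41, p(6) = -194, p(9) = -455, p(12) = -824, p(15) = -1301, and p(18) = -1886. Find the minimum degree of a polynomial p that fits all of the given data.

Forward differences of the values at u = 0, 3, 6, 9, 12, 15, 18:
  p  : 4  -41  -194  -455  -824  -1301  -1886
  Δ  : -45  -153  -261  -369  -477  -585
  Δ^2: -108  -108  -108  -108  -108
  Δ^3: 0  0  0  0
  Δ^4: 0  0  0
  Δ^5: 0  0
  Δ^6: 0
The second differences are constant (-108) and nonzero, while all higher differences vanish, so the minimal degree is 2.

2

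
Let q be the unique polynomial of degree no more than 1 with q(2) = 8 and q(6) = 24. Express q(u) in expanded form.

Write q(u) = au + b. Substituting each data point gives a linear system:
  2a + b = 8
  6a + b = 24
Solving the system yields a = 4, b = 0.
So q(u) = 4u.
Check: q(2) = 8. ✓

q(u) = 4u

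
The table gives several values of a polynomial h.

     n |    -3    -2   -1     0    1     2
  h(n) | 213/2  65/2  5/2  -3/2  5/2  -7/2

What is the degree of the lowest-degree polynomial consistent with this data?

Forward differences of the values at n = -3, -2, -1, 0, 1, 2:
  h  : 213/2  65/2  5/2  -3/2  5/2  -7/2
  Δ  : -74  -30  -4  4  -6
  Δ^2: 44  26  8  -10
  Δ^3: -18  -18  -18
  Δ^4: 0  0
  Δ^5: 0
The third differences are constant (-18) and nonzero, while all higher differences vanish, so the minimal degree is 3.

3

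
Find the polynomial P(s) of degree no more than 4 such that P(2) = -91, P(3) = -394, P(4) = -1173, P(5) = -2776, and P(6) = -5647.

P(s) = -4s^4 - 2s^3 - 5s - 1

Write P(s) = as^4 + bs^3 + cs^2 + ds + e. Substituting each data point gives a linear system:
  16a + 8b + 4c + 2d + e = -91
  81a + 27b + 9c + 3d + e = -394
  256a + 64b + 16c + 4d + e = -1173
  625a + 125b + 25c + 5d + e = -2776
  1296a + 216b + 36c + 6d + e = -5647
Solving the system yields a = -4, b = -2, c = 0, d = -5, e = -1.
So P(s) = -4s^4 - 2s^3 - 5s - 1.
Check: P(4) = -1173. ✓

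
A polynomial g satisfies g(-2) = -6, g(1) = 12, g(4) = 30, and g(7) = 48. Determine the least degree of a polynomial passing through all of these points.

1

Forward differences of the values at u = -2, 1, 4, 7:
  g  : -6  12  30  48
  Δ  : 18  18  18
  Δ^2: 0  0
  Δ^3: 0
The first differences are constant (18) and nonzero, while all higher differences vanish, so the minimal degree is 1.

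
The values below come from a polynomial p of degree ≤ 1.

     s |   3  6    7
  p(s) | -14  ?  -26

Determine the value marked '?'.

-23

The 2 known points determine the degree-1 polynomial uniquely.
Write p(s) = as + b. Substituting each data point gives a linear system:
  3a + b = -14
  7a + b = -26
Solving the system yields a = -3, b = -5.
So p(s) = -3s - 5.
Then p(6) = -23.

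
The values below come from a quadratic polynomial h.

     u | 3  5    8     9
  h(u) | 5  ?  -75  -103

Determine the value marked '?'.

-15

The 3 known points determine the degree-2 polynomial uniquely.
Write h(u) = au^2 + bu + c. Substituting each data point gives a linear system:
  9a + 3b + c = 5
  64a + 8b + c = -75
  81a + 9b + c = -103
Solving the system yields a = -2, b = 6, c = 5.
So h(u) = -2u^2 + 6u + 5.
Then h(5) = -15.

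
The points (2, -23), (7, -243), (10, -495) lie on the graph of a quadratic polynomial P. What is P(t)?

P(t) = -5t^2 + t - 5

Write P(t) = at^2 + bt + c. Substituting each data point gives a linear system:
  4a + 2b + c = -23
  49a + 7b + c = -243
  100a + 10b + c = -495
Solving the system yields a = -5, b = 1, c = -5.
So P(t) = -5t^2 + t - 5.
Check: P(10) = -495. ✓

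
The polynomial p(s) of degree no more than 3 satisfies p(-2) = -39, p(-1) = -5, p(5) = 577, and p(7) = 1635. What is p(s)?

Write p(s) = as^3 + bs^2 + cs + d. Substituting each data point gives a linear system:
  -8a + 4b - 2c + d = -39
  -a + b - c + d = -5
  125a + 25b + 5c + d = 577
  343a + 49b + 7c + d = 1635
Solving the system yields a = 5, b = -1, c = -4, d = -3.
So p(s) = 5s^3 - s^2 - 4s - 3.
Check: p(-2) = -39. ✓

p(s) = 5s^3 - s^2 - 4s - 3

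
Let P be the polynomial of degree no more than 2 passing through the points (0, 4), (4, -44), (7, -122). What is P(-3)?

-2

Using the Lagrange interpolation formula with nodes 0, 4, 7:
  L_0(x) = (x - 4)(x - 7) / 28
  L_1(x) = x(x - 7) / -12
  L_2(x) = x(x - 4) / 21
Then P(x) = 4·L_0(x) - 44·L_1(x) - 122·L_2(x).
Expanding and collecting terms gives P(x) = -2x² - 4x + 4.
Evaluating at x = -3: P(-3) = -2.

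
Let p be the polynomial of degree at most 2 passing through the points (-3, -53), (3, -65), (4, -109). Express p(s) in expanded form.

Write p(s) = as^2 + bs + c. Substituting each data point gives a linear system:
  9a - 3b + c = -53
  9a + 3b + c = -65
  16a + 4b + c = -109
Solving the system yields a = -6, b = -2, c = -5.
So p(s) = -6s² - 2s - 5.
Check: p(4) = -109. ✓

p(s) = -6s^2 - 2s - 5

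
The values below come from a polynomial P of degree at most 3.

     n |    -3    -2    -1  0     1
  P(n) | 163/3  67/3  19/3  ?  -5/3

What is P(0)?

The 4 known points determine the degree-3 polynomial uniquely.
Write P(n) = an^3 + bn^2 + cn + d. Substituting each data point gives a linear system:
  -27a + 9b - 3c + d = 163/3
  -8a + 4b - 2c + d = 67/3
  -a + b - c + d = 19/3
  a + b + c + d = -5/3
Solving the system yields a = -1, b = 2, c = -3, d = 1/3.
So P(n) = -n^3 + 2n^2 - 3n + 1/3.
Then P(0) = 1/3.

1/3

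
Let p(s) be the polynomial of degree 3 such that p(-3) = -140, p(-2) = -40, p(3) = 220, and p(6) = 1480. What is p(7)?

2300

Using the Lagrange interpolation formula with nodes -3, -2, 3, 6:
  L_0(s) = (s + 2)(s - 3)(s - 6) / -54
  L_1(s) = (s + 3)(s - 3)(s - 6) / 40
  L_2(s) = (s + 3)(s + 2)(s - 6) / -90
  L_3(s) = (s + 3)(s + 2)(s - 3) / 216
Then p(s) = -140·L_0(s) - 40·L_1(s) + 220·L_2(s) + 1480·L_3(s).
Expanding and collecting terms gives p(s) = 6s³ + 4s² + 6s + 4.
Evaluating at s = 7: p(7) = 2300.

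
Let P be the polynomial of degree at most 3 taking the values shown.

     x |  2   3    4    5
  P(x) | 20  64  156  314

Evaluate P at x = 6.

556

Using the Lagrange interpolation formula with nodes 2, 3, 4, 5:
  L_0(x) = (x - 3)(x - 4)(x - 5) / -6
  L_1(x) = (x - 2)(x - 4)(x - 5) / 2
  L_2(x) = (x - 2)(x - 3)(x - 5) / -2
  L_3(x) = (x - 2)(x - 3)(x - 4) / 6
Then P(x) = 20·L_0(x) + 64·L_1(x) + 156·L_2(x) + 314·L_3(x).
Expanding and collecting terms gives P(x) = 3x^3 - 3x^2 + 2x + 4.
Evaluating at x = 6: P(6) = 556.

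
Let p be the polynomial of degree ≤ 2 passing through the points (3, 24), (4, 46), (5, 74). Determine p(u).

p(u) = 3u^2 + u - 6

Using the Lagrange interpolation formula with nodes 3, 4, 5:
  L_0(u) = (u - 4)(u - 5) / 2
  L_1(u) = (u - 3)(u - 5) / -1
  L_2(u) = (u - 3)(u - 4) / 2
Then p(u) = 24·L_0(u) + 46·L_1(u) + 74·L_2(u).
Expanding and collecting terms gives p(u) = 3u^2 + u - 6.
Check: p(4) = 46. ✓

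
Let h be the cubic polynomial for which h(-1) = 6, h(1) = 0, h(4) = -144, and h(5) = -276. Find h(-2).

18

Using the Lagrange interpolation formula with nodes -1, 1, 4, 5:
  L_0(n) = (n - 1)(n - 4)(n - 5) / -60
  L_1(n) = (n + 1)(n - 4)(n - 5) / 24
  L_2(n) = (n + 1)(n - 1)(n - 5) / -15
  L_3(n) = (n + 1)(n - 1)(n - 4) / 24
Then h(n) = 6·L_0(n) + 0·L_1(n) - 144·L_2(n) - 276·L_3(n).
Expanding and collecting terms gives h(n) = -2n³ - n² - n + 4.
Evaluating at n = -2: h(-2) = 18.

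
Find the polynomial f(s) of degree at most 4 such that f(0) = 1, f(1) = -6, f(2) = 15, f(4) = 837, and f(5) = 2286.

Using the Lagrange interpolation formula with nodes 0, 1, 2, 4, 5:
  L_0(s) = (s - 1)(s - 2)(s - 4)(s - 5) / 40
  L_1(s) = s(s - 2)(s - 4)(s - 5) / -12
  L_2(s) = s(s - 1)(s - 4)(s - 5) / 12
  L_3(s) = s(s - 1)(s - 2)(s - 5) / -24
  L_4(s) = s(s - 1)(s - 2)(s - 4) / 60
Then f(s) = 1·L_0(s) - 6·L_1(s) + 15·L_2(s) + 837·L_3(s) + 2286·L_4(s).
Expanding and collecting terms gives f(s) = 5s⁴ - 6s³ - 3s² - 3s + 1.
Check: f(1) = -6. ✓

f(s) = 5s^4 - 6s^3 - 3s^2 - 3s + 1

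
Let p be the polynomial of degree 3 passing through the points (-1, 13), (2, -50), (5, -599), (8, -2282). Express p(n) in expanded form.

Using the Lagrange interpolation formula with nodes -1, 2, 5, 8:
  L_0(n) = (n - 2)(n - 5)(n - 8) / -162
  L_1(n) = (n + 1)(n - 5)(n - 8) / 54
  L_2(n) = (n + 1)(n - 2)(n - 8) / -54
  L_3(n) = (n + 1)(n - 2)(n - 5) / 162
Then p(n) = 13·L_0(n) - 50·L_1(n) - 599·L_2(n) - 2282·L_3(n).
Expanding and collecting terms gives p(n) = -4n^3 - 3n^2 - 6n + 6.
Check: p(-1) = 13. ✓

p(n) = -4n^3 - 3n^2 - 6n + 6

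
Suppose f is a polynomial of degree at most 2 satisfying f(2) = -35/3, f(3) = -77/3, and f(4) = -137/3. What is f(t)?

Using the Lagrange interpolation formula with nodes 2, 3, 4:
  L_0(t) = (t - 3)(t - 4) / 2
  L_1(t) = (t - 2)(t - 4) / -1
  L_2(t) = (t - 2)(t - 3) / 2
Then f(t) = -35/3·L_0(t) - 77/3·L_1(t) - 137/3·L_2(t).
Expanding and collecting terms gives f(t) = -3t^2 + t - 5/3.
Check: f(2) = -35/3. ✓

f(t) = -3t^2 + t - 5/3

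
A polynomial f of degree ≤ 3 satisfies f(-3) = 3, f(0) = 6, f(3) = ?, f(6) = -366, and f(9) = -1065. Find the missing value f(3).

On equispaced nodes a degree-3 polynomial has vanishing fourth forward difference, so
  f(-3) - 4·f(0) + 6·f(3) - 4·f(6) + f(9) = 0.
Substituting the known values and solving for f(3):
  6·f(3) = -378
  f(3) = -63.

-63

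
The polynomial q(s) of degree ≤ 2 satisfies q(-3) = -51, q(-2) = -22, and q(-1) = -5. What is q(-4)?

Write q(s) = as^2 + bs + c. Substituting each data point gives a linear system:
  9a - 3b + c = -51
  4a - 2b + c = -22
  a - b + c = -5
Solving the system yields a = -6, b = -1, c = 0.
So q(s) = -6s^2 - s.
Then q(-4) = -92.

-92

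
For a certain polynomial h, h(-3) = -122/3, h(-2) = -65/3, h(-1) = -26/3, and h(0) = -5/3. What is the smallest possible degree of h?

Forward differences of the values at s = -3, -2, -1, 0:
  h  : -122/3  -65/3  -26/3  -5/3
  Δ  : 19  13  7
  Δ^2: -6  -6
  Δ^3: 0
The second differences are constant (-6) and nonzero, while all higher differences vanish, so the minimal degree is 2.

2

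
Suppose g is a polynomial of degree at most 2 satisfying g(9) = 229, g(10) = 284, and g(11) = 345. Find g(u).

Using the Lagrange interpolation formula with nodes 9, 10, 11:
  L_0(u) = (u - 10)(u - 11) / 2
  L_1(u) = (u - 9)(u - 11) / -1
  L_2(u) = (u - 9)(u - 10) / 2
Then g(u) = 229·L_0(u) + 284·L_1(u) + 345·L_2(u).
Expanding and collecting terms gives g(u) = 3u^2 - 2u + 4.
Check: g(10) = 284. ✓

g(u) = 3u^2 - 2u + 4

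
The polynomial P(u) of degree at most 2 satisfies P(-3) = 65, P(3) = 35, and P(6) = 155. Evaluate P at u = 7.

Write P(u) = au^2 + bu + c. Substituting each data point gives a linear system:
  9a - 3b + c = 65
  9a + 3b + c = 35
  36a + 6b + c = 155
Solving the system yields a = 5, b = -5, c = 5.
So P(u) = 5u^2 - 5u + 5.
Then P(7) = 215.

215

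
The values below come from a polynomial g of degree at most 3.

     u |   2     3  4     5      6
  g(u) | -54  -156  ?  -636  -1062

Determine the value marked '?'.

The 4 known points determine the degree-3 polynomial uniquely.
Write g(u) = au^3 + bu^2 + cu + d. Substituting each data point gives a linear system:
  8a + 4b + 2c + d = -54
  27a + 9b + 3c + d = -156
  125a + 25b + 5c + d = -636
  216a + 36b + 6c + d = -1062
Solving the system yields a = -4, b = -6, c = 4, d = -6.
So g(u) = -4u³ - 6u² + 4u - 6.
Then g(4) = -342.

-342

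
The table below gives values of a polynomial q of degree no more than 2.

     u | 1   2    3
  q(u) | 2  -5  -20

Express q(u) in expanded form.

q(u) = -4u^2 + 5u + 1

Write q(u) = au^2 + bu + c. Substituting each data point gives a linear system:
  a + b + c = 2
  4a + 2b + c = -5
  9a + 3b + c = -20
Solving the system yields a = -4, b = 5, c = 1.
So q(u) = -4u² + 5u + 1.
Check: q(3) = -20. ✓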